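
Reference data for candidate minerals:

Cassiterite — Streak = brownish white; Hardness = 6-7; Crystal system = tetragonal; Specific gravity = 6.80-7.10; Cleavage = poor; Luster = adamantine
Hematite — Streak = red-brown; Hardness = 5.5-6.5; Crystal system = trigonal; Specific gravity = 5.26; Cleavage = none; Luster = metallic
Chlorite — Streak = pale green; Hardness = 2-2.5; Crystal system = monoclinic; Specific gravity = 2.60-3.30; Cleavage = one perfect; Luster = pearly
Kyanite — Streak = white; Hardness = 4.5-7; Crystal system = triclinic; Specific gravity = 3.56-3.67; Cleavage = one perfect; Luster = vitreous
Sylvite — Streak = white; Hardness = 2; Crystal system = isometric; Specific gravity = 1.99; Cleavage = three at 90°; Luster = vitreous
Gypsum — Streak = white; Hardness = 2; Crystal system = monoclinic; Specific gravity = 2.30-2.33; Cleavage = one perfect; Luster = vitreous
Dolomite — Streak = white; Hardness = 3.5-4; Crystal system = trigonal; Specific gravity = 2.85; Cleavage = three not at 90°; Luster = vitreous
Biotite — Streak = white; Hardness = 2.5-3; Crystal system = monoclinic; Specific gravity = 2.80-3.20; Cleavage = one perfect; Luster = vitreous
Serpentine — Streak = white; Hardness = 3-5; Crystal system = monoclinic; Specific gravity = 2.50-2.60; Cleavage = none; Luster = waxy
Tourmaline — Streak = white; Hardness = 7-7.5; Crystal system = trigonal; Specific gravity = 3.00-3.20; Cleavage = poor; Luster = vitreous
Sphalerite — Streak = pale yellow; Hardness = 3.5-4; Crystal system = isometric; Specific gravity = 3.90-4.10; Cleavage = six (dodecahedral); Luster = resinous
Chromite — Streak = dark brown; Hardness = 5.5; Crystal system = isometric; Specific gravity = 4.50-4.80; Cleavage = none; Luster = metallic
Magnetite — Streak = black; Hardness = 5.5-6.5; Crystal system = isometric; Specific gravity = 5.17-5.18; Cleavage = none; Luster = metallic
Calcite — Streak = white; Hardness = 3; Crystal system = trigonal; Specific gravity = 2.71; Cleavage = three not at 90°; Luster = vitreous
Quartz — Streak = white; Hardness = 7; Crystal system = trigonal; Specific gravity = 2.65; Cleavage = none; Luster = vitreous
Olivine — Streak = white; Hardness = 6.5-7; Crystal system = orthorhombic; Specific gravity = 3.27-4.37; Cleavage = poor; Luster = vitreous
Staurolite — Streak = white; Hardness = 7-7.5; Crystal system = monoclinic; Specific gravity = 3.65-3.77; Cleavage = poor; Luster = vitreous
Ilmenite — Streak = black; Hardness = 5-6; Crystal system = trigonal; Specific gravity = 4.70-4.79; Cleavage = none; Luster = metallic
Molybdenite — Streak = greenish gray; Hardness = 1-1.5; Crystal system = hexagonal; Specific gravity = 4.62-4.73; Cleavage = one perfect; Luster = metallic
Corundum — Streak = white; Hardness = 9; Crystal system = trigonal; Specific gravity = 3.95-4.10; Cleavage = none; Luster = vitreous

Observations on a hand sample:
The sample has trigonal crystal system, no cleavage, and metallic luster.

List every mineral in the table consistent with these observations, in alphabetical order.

Hematite, Ilmenite

Trigonal crystal system: leaves Hematite, Dolomite, Tourmaline, Calcite, Quartz, Ilmenite, Corundum.
No cleavage eliminates Dolomite, Tourmaline, Calcite.
Metallic luster rules out Quartz, Corundum.
Remaining candidates: Hematite, Ilmenite.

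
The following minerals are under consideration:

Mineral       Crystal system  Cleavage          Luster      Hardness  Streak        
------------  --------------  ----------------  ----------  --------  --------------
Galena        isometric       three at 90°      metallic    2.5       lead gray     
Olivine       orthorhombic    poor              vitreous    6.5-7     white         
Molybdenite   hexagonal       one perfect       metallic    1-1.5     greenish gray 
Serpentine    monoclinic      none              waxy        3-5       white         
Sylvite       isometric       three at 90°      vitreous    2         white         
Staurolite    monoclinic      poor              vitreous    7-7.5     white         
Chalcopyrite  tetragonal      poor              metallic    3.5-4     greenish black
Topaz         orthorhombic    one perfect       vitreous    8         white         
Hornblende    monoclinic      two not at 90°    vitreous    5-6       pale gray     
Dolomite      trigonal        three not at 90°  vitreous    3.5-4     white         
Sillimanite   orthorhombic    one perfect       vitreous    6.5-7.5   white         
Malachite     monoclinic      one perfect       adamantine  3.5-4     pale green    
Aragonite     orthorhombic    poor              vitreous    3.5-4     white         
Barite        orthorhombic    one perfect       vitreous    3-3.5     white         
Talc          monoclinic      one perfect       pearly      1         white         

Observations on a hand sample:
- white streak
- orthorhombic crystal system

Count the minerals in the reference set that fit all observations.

5

White streak excludes Galena, Molybdenite, Chalcopyrite, Hornblende, Malachite.
Orthorhombic crystal system rules out Serpentine, Sylvite, Staurolite, Dolomite, Talc.
The minerals that satisfy all observations are Aragonite, Barite, Olivine, Sillimanite, Topaz.
That is 5 minerals.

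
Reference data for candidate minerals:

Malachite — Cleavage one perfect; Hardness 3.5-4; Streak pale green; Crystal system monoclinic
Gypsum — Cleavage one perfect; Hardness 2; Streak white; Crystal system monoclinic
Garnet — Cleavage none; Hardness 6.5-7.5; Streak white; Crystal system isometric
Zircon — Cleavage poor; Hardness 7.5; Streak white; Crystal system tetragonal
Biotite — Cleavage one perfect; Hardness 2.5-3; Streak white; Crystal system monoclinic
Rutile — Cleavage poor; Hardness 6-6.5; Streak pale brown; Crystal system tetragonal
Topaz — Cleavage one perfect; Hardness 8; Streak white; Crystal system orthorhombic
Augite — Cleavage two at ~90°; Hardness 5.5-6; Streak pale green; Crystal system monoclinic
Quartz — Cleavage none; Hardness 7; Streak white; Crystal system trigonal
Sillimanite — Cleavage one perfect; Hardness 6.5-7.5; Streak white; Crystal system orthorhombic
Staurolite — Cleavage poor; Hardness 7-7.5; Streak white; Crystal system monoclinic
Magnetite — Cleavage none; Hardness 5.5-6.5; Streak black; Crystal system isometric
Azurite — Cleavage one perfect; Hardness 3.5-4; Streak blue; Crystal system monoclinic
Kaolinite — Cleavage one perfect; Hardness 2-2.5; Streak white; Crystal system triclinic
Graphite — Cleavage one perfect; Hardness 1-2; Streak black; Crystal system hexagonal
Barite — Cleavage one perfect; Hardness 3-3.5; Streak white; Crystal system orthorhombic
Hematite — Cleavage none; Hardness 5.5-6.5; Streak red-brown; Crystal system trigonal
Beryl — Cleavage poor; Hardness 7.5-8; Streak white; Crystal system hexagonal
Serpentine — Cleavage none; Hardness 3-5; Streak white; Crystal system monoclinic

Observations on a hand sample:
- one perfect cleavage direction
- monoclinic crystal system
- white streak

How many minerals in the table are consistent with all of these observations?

One perfect cleavage direction — narrows the field to Malachite, Gypsum, Biotite, Topaz, Sillimanite, Azurite, Kaolinite, Graphite, Barite.
Monoclinic crystal system — only Malachite, Gypsum, Biotite, Azurite remain.
White streak eliminates Malachite, Azurite.
Remaining candidates: Biotite, Gypsum.
That is 2 minerals.

2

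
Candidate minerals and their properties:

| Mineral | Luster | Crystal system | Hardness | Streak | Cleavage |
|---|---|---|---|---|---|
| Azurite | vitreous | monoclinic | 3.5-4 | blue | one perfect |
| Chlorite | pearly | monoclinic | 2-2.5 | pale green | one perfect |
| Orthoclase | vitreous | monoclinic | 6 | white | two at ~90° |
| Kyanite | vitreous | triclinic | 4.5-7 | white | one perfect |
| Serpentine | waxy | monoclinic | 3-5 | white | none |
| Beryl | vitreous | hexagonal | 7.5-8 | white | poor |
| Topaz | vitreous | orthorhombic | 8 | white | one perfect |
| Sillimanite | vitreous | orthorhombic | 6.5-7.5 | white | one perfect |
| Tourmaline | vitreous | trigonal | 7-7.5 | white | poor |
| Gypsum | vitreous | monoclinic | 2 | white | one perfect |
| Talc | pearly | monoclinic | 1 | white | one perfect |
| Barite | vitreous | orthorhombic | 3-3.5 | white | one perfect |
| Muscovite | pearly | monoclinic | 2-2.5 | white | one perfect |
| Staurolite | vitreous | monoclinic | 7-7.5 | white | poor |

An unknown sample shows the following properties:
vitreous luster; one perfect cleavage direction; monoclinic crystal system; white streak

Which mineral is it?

Gypsum

Vitreous luster rules out Chlorite, Serpentine, Talc, Muscovite.
One perfect cleavage direction rules out Orthoclase, Beryl, Tourmaline, Staurolite.
Monoclinic crystal system — Azurite, Gypsum remain.
White streak eliminates Azurite.
Gypsum is the sole remaining match.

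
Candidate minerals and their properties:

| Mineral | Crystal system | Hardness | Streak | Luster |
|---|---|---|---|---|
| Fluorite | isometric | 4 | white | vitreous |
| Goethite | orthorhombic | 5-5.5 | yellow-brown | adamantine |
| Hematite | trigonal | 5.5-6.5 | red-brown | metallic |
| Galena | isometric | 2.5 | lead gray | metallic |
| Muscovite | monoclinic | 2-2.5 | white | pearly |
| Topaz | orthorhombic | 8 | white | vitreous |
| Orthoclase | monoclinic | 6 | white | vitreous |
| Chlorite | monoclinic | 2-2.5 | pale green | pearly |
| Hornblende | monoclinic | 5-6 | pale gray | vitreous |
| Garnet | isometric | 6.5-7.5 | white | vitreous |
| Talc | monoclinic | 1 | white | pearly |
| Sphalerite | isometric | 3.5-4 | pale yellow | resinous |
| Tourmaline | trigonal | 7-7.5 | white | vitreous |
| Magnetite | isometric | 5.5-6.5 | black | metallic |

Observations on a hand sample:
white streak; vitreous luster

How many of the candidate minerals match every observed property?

White streak — leaves Fluorite, Muscovite, Topaz, Orthoclase, Garnet, Talc, Tourmaline.
Vitreous luster is inconsistent with Muscovite, Talc.
The minerals that satisfy all observations are Fluorite, Garnet, Orthoclase, Topaz, Tourmaline.
That is 5 minerals.

5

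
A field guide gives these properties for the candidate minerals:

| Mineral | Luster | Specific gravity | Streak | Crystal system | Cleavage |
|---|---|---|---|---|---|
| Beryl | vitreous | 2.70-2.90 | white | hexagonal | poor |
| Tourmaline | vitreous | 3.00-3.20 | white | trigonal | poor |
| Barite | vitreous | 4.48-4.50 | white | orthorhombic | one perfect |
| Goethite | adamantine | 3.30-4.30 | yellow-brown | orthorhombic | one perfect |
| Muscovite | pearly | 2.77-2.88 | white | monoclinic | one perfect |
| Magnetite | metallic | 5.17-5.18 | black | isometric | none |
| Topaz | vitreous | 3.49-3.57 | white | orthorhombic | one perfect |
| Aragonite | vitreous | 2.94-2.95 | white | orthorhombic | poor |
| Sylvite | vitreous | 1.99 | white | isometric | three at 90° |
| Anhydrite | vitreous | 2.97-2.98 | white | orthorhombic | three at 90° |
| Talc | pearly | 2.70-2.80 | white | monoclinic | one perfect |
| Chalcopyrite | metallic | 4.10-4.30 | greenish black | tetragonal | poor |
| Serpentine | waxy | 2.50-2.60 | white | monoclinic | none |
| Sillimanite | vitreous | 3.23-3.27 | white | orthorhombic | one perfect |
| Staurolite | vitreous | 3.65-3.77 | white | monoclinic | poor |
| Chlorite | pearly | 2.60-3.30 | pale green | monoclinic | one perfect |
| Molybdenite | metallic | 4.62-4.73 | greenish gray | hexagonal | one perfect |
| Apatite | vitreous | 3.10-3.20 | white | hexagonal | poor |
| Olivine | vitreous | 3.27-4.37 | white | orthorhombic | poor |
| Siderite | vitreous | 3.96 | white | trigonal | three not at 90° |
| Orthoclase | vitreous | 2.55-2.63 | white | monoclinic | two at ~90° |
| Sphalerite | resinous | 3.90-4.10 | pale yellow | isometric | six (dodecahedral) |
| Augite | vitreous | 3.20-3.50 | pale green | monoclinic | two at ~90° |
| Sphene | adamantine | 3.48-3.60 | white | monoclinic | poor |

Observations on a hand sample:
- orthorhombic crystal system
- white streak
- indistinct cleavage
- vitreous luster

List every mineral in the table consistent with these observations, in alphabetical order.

Aragonite, Olivine

Orthorhombic crystal system: Barite, Goethite, Topaz, Aragonite, Anhydrite, Sillimanite, Olivine remain.
White streak rules out Goethite.
Indistinct cleavage: only Aragonite, Olivine remain.
Vitreous luster: consistent with all remaining minerals.
Consistent with every observation: Aragonite, Olivine.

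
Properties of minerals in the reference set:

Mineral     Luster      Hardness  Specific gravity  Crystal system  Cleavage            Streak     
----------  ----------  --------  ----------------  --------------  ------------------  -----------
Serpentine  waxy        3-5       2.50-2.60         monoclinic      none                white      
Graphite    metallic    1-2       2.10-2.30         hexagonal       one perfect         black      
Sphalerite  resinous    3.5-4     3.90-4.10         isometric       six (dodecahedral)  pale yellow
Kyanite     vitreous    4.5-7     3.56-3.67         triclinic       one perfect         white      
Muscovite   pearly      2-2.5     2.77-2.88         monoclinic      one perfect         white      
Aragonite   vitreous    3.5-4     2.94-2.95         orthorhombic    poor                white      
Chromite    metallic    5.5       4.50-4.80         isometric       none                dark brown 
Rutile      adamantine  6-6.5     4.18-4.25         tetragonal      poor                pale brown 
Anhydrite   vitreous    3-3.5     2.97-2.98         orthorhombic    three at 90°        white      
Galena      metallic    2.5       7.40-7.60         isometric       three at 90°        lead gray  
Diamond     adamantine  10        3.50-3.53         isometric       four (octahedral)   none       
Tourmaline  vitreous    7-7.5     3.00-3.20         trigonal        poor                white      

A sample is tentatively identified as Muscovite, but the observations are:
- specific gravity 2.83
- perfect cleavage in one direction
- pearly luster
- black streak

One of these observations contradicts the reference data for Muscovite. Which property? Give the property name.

streak

Specific gravity 2.83: Muscovite has SG 2.77-2.88 — matches.
Perfect cleavage in one direction: Muscovite has cleavage one perfect — matches.
Pearly luster: Muscovite has pearly luster — matches.
Black streak: Muscovite has white streak — does not match.
Only the streak is inconsistent.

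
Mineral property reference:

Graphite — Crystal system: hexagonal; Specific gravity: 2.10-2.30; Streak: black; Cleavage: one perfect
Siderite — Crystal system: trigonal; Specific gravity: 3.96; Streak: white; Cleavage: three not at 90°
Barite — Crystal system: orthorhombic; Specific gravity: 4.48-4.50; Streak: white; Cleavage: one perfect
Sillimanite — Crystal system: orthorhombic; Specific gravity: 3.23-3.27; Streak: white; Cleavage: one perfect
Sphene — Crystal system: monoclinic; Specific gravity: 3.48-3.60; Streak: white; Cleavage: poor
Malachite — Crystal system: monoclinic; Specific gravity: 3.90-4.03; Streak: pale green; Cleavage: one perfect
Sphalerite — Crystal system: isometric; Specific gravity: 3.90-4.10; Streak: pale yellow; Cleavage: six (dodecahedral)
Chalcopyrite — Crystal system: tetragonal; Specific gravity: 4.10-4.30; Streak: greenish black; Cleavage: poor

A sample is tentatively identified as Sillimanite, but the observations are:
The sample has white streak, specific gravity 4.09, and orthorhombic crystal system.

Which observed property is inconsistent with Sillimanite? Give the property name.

specific gravity

White streak: Sillimanite has white streak — agrees.
Specific gravity 4.09: Sillimanite has SG 3.23-3.27 — does not match.
Orthorhombic crystal system: Sillimanite has orthorhombic system — agrees.
Only the specific gravity is inconsistent.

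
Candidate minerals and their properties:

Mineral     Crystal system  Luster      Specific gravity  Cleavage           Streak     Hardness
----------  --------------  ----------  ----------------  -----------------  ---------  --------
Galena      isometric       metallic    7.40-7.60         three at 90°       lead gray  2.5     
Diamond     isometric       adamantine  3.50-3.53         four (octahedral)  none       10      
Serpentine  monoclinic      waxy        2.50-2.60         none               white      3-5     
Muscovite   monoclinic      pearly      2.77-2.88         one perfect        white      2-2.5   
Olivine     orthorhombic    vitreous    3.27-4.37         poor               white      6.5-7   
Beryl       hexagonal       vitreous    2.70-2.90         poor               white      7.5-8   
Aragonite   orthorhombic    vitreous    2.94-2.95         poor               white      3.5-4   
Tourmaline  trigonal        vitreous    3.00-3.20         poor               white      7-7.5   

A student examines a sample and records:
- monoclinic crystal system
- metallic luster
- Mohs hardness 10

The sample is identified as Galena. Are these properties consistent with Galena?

Monoclinic crystal system — Galena has isometric system; which does not match.
Metallic luster — consistent with Galena (metallic luster).
Mohs hardness 10 — Galena has hardness 2.5; which does not match.
2 of the observed properties are inconsistent with Galena.

Inconsistent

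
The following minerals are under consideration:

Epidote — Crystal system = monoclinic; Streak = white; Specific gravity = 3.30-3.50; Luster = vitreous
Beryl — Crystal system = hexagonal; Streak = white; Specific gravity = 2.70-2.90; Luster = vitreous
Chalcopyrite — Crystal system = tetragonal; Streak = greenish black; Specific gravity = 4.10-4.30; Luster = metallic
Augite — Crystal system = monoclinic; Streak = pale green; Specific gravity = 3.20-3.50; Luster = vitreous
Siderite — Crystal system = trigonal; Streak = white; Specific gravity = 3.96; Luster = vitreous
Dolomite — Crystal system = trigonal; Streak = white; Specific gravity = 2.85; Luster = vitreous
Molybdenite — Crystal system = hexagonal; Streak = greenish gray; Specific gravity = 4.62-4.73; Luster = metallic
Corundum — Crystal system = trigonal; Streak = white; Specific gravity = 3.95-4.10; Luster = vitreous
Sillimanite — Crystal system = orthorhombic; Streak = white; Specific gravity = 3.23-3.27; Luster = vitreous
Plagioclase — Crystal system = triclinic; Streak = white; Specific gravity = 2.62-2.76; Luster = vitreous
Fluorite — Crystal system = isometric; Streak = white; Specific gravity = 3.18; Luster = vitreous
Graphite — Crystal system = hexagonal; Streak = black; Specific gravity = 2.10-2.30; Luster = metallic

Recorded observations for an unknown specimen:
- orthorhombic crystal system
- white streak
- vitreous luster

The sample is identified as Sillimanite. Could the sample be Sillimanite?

Orthorhombic crystal system — is consistent with Sillimanite (orthorhombic system).
White streak — is consistent with Sillimanite (white streak).
Vitreous luster — is consistent with Sillimanite (vitreous luster).
All observations are consistent with the tabulated values for Sillimanite.

Yes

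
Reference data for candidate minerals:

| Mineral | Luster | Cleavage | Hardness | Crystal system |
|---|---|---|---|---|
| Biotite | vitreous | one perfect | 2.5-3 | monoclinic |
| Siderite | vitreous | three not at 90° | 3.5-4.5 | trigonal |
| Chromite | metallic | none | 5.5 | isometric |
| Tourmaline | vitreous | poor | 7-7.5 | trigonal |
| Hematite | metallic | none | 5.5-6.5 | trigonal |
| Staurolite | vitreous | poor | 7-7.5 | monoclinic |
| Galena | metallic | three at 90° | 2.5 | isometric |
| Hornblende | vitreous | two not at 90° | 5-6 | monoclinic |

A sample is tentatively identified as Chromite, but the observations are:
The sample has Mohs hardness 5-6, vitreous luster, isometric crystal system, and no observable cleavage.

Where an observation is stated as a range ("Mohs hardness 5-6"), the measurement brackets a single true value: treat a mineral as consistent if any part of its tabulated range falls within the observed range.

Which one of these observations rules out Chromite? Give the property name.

Mohs hardness 5-6: Chromite has hardness 5.5 — consistent.
Vitreous luster: Chromite has metallic luster — inconsistent.
Isometric crystal system: Chromite has isometric system — consistent.
No observable cleavage: Chromite has cleavage none — consistent.
Only the luster is inconsistent.

luster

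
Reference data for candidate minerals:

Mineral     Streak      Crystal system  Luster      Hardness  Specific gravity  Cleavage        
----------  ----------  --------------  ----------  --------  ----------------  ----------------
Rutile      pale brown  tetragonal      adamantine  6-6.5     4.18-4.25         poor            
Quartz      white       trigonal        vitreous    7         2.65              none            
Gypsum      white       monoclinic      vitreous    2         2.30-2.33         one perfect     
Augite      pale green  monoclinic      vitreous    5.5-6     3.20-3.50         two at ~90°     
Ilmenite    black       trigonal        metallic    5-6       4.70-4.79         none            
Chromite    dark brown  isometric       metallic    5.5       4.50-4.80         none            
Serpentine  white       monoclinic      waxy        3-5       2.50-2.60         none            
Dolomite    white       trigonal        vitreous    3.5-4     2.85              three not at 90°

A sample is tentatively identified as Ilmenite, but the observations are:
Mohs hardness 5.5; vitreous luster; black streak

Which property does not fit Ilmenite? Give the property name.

Mohs hardness 5.5: Ilmenite has hardness 5-6 — within range.
Vitreous luster: Ilmenite has metallic luster — does not match.
Black streak: Ilmenite has black streak — within range.
Only the luster is inconsistent.

luster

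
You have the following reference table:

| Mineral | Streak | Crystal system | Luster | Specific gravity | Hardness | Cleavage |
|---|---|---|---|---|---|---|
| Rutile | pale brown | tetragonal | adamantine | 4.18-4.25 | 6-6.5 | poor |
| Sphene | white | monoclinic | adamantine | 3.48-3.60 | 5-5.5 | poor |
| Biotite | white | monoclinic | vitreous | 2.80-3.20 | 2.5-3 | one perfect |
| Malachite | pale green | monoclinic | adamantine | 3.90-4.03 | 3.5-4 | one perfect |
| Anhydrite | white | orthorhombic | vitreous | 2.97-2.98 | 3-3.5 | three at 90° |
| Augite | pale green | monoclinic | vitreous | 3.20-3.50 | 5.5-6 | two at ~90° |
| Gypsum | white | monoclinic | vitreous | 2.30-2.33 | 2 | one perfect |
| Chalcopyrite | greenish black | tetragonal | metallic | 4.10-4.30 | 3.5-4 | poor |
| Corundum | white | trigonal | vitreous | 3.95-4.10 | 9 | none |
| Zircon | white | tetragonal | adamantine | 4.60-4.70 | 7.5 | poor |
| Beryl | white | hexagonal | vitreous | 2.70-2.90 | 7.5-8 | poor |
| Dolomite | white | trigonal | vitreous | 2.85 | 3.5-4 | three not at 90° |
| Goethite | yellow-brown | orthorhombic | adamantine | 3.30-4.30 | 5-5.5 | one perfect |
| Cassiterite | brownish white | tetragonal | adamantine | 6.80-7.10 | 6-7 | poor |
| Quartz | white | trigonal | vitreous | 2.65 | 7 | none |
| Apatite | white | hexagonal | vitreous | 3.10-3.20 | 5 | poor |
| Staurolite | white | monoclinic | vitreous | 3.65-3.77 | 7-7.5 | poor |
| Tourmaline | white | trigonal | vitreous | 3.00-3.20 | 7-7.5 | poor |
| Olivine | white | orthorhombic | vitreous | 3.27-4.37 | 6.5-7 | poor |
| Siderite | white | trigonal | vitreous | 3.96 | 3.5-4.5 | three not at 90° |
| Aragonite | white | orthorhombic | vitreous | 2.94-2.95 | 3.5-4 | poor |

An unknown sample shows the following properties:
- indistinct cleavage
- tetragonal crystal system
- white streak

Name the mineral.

Indistinct cleavage — leaves Rutile, Sphene, Chalcopyrite, Zircon, Beryl, Cassiterite, Apatite, Staurolite, Tourmaline, Olivine, Aragonite.
Tetragonal crystal system — Rutile, Chalcopyrite, Zircon, Cassiterite remain.
White streak — only Zircon remains.
Only Zircon satisfies all observations.

Zircon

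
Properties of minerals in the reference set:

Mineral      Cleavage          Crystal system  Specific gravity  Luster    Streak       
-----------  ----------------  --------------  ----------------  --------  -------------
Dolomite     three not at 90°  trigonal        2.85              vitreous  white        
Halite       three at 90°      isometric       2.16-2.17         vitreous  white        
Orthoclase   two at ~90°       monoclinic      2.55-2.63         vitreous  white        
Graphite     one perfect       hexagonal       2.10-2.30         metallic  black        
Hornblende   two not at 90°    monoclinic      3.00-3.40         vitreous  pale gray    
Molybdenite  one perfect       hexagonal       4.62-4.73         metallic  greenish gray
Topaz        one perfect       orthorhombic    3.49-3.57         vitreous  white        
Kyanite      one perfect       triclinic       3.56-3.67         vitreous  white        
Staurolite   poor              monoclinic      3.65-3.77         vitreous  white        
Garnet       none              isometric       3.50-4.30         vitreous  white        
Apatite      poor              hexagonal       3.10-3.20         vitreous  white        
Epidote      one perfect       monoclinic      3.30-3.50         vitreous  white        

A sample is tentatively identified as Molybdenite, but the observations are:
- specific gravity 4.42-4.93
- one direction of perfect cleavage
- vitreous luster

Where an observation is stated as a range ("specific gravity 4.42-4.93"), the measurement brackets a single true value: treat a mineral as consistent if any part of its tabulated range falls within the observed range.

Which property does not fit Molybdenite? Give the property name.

luster

Specific gravity 4.42-4.93: Molybdenite has SG 4.62-4.73 — matches.
One direction of perfect cleavage: Molybdenite has cleavage one perfect — matches.
Vitreous luster: Molybdenite has metallic luster — inconsistent.
Only the luster is inconsistent.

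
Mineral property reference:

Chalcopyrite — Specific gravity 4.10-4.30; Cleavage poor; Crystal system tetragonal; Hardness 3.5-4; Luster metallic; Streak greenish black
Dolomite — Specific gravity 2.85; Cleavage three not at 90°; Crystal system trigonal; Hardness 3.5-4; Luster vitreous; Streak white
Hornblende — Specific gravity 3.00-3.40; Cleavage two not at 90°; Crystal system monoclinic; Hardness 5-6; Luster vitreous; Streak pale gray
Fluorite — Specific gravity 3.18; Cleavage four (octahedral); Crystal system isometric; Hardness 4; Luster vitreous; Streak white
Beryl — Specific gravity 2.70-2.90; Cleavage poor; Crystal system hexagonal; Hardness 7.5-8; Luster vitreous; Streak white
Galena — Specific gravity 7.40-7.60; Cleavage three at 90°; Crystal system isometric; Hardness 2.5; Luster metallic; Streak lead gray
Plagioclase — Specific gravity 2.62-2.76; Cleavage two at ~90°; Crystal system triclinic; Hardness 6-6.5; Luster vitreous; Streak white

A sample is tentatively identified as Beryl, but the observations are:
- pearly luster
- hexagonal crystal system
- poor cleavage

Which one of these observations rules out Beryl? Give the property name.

luster

Pearly luster: Beryl has vitreous luster — does not match.
Hexagonal crystal system: Beryl has hexagonal system — matches.
Poor cleavage: Beryl has cleavage poor — matches.
Everything matches except the luster.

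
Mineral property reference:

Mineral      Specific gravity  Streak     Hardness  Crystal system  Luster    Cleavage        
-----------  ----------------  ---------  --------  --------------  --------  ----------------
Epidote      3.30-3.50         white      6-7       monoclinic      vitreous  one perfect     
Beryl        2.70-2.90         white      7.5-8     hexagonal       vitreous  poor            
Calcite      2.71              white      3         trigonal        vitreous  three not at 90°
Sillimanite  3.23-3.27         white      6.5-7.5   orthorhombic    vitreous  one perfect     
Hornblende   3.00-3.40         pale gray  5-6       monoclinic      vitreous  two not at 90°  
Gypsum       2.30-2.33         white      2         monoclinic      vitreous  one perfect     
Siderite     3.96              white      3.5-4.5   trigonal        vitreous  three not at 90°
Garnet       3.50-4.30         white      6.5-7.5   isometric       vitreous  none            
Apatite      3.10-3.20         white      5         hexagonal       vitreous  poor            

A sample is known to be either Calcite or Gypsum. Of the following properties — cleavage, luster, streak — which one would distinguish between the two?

Cleavage: Calcite three not at 90°, Gypsum one perfect — different.
Luster: both vitreous — same for both.
Streak: both white — same for both.
Only cleavage differs between Calcite and Gypsum among the listed tests.

cleavage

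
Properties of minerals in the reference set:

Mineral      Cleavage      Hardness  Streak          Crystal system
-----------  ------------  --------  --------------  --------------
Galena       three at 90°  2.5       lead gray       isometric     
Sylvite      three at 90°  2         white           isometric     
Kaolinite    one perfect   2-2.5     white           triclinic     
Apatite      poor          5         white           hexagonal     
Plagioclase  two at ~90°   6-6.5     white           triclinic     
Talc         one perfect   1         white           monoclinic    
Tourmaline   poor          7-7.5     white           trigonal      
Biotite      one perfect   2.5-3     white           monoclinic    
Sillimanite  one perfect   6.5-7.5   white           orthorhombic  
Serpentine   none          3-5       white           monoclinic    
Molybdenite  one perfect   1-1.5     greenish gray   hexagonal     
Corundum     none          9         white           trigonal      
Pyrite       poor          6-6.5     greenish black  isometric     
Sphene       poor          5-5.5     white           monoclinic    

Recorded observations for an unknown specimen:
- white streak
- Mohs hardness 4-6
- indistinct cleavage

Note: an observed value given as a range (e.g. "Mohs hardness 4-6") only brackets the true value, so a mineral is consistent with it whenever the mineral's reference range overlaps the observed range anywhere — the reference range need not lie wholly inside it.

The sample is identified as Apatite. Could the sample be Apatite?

White streak — is consistent with Apatite (white streak).
Mohs hardness 4-6 — is consistent with Apatite (hardness 5).
Indistinct cleavage — is consistent with Apatite (cleavage poor).
Every observed property is compatible with the reference values for Apatite.

Consistent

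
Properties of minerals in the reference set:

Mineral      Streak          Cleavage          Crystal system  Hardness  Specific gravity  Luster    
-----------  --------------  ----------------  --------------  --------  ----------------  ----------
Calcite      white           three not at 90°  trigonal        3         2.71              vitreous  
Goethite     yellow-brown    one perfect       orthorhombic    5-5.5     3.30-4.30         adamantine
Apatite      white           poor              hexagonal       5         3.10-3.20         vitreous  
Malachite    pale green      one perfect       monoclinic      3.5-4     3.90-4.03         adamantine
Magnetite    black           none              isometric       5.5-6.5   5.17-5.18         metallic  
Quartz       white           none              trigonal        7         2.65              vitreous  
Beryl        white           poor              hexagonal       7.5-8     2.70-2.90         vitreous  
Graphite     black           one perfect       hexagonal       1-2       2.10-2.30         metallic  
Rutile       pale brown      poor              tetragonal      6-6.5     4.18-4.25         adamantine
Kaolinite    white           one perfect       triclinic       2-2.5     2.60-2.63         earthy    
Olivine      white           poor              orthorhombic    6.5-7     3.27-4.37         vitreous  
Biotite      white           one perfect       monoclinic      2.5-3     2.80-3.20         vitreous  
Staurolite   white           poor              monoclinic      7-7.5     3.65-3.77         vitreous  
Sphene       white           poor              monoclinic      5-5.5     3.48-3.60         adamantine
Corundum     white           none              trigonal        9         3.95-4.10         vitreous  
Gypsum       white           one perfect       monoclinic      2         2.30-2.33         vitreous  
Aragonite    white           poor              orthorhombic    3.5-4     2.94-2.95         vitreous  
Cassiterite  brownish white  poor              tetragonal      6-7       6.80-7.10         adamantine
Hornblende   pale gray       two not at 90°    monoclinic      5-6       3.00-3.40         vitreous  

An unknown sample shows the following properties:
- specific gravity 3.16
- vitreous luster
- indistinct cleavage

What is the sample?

Apatite

Specific gravity 3.16: narrows the field to Apatite, Biotite, Hornblende.
Vitreous luster: all remaining candidates fit.
Indistinct cleavage: narrows the field to Apatite.
Apatite is the sole remaining match.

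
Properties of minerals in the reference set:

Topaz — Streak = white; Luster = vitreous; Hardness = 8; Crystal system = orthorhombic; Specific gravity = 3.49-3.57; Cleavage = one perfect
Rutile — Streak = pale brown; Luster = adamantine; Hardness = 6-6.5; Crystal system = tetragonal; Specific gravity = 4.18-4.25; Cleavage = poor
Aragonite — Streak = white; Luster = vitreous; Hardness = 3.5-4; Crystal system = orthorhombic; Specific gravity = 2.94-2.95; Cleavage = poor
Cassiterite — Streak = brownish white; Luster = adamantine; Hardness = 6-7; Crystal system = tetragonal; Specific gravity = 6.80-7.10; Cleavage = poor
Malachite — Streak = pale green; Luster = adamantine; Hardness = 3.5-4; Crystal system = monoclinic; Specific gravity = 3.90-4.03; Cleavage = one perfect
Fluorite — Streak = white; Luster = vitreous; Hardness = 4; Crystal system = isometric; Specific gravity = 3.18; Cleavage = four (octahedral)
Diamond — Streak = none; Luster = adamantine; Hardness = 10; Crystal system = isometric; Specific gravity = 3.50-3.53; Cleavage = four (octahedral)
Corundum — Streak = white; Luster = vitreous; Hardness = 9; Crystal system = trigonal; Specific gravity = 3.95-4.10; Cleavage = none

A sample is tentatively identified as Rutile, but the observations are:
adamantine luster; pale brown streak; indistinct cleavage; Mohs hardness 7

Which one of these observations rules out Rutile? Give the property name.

Adamantine luster: Rutile has adamantine luster — within range.
Pale brown streak: Rutile has pale brown streak — within range.
Indistinct cleavage: Rutile has cleavage poor — within range.
Mohs hardness 7: Rutile has hardness 6-6.5 — outside the reference range.
Everything matches except the hardness.

hardness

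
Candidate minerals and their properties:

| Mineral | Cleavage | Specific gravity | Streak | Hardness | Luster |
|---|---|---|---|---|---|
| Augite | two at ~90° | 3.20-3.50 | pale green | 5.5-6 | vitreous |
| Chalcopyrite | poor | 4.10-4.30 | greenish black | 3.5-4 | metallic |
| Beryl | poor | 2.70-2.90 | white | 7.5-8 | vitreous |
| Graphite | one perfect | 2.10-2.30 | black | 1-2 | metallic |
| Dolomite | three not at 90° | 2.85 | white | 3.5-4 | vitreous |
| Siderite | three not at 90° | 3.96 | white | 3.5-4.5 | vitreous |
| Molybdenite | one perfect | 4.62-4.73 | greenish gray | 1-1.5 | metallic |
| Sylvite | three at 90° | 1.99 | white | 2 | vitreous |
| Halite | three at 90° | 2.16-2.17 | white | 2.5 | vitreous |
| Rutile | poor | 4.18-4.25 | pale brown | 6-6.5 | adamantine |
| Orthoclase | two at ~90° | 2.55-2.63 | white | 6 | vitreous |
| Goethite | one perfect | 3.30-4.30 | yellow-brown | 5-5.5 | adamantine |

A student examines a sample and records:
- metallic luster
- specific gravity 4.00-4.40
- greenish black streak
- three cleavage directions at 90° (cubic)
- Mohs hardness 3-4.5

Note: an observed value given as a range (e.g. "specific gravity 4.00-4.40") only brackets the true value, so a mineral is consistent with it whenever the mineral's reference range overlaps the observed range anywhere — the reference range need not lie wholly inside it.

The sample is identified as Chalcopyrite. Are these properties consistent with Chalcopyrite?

Inconsistent

Metallic luster — fits Chalcopyrite (metallic luster).
Specific gravity 4.00-4.40 — fits Chalcopyrite (SG 4.10-4.30).
Greenish black streak — fits Chalcopyrite (greenish black streak).
Three cleavage directions at 90° (cubic) — Chalcopyrite has cleavage poor; inconsistent.
Mohs hardness 3-4.5 — fits Chalcopyrite (hardness 3.5-4).
Chalcopyrite is excluded by the cleavage.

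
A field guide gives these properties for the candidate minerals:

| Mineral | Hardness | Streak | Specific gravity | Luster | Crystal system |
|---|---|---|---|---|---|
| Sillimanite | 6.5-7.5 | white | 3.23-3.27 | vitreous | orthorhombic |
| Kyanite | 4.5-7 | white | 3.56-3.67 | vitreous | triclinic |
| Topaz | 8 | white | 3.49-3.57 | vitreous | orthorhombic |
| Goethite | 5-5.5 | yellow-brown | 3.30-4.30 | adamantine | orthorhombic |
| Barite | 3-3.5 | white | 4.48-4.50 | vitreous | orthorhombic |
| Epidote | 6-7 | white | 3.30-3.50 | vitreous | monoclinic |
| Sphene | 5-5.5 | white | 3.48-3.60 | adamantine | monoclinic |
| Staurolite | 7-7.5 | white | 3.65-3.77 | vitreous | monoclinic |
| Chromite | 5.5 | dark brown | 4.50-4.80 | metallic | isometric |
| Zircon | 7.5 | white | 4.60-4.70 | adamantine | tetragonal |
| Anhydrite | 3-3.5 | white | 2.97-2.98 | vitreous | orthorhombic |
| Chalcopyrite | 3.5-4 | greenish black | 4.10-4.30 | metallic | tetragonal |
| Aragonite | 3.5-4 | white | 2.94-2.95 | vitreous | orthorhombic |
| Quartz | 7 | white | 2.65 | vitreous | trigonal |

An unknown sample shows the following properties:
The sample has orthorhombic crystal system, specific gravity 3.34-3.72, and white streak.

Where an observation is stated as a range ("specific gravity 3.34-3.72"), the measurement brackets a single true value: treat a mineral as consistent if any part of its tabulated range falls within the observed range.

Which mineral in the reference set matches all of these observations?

Topaz

Orthorhombic crystal system: only Sillimanite, Topaz, Goethite, Barite, Anhydrite, Aragonite remain.
Specific gravity 3.34-3.72: only Topaz, Goethite remain.
White streak is inconsistent with Goethite.
Topaz is the sole remaining match.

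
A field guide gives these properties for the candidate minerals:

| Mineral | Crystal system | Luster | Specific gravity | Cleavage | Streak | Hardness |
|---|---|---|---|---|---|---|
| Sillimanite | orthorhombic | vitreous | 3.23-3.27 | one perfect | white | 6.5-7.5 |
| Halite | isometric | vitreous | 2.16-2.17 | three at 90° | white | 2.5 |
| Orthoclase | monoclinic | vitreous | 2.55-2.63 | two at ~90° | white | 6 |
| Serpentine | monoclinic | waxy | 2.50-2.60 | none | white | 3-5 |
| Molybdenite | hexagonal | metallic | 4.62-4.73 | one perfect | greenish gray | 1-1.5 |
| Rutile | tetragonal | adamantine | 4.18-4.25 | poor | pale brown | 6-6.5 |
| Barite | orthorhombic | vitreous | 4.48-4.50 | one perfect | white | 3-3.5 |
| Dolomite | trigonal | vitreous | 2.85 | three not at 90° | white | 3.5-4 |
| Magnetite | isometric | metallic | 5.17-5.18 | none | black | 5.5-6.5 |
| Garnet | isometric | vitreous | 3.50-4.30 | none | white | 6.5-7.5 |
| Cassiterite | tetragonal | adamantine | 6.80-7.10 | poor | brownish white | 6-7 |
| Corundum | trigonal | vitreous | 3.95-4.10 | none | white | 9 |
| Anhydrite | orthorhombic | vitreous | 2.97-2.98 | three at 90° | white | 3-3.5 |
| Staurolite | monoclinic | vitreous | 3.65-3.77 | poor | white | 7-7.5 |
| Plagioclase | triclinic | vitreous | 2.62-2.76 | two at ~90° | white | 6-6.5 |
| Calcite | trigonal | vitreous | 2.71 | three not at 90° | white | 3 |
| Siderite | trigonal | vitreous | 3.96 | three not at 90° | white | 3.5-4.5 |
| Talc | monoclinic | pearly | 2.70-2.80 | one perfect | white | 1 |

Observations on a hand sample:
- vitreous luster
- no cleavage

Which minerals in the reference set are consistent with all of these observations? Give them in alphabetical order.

Corundum, Garnet

Vitreous luster excludes Serpentine, Molybdenite, Rutile, Magnetite, Cassiterite, Talc.
No cleavage — leaves Garnet, Corundum.
Remaining candidates: Corundum, Garnet.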